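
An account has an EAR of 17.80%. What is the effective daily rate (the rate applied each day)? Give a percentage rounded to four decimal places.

0.0449%

The per-day rate i satisfies (1 + i)^365 = 1 + 0.1780.
i = 1.1780^(1/365) − 1 = 0.0004489 = 0.0449%.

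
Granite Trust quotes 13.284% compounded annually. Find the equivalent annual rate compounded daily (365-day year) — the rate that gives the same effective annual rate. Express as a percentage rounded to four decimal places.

Compounded annually, EAR = nominal = 0.132840.
Solve (1 + r/365)^365 = 1.132840: r/365 = 1.132840^(1/365) − 1 = 0.000342, so r = 0.124749 = 12.4749%.

12.4749%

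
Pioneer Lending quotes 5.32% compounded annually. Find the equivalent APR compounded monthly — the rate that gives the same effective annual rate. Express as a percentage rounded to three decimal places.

5.195%

Compounded annually, EAR = nominal = 0.053200.
Solve (1 + r/12)^12 = 1.053200: r/12 = 1.053200^(1/12) − 1 = 0.004329, so r = 0.051945 = 5.195%.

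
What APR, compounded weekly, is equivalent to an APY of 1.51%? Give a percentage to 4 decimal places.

1.4989%

(1 + r/52)^52 − 1 = 0.0151, so 1 + r/52 = 1.0151^(1/52).
r/52 = 0.000288, so r = 0.014989 = 1.4989%.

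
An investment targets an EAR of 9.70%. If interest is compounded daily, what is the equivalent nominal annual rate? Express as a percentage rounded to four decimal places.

9.2591%

(1 + r/365)^365 − 1 = 0.0970, so 1 + r/365 = 1.0970^(1/365).
r/365 = 0.000254, so r = 0.092591 = 9.2591%.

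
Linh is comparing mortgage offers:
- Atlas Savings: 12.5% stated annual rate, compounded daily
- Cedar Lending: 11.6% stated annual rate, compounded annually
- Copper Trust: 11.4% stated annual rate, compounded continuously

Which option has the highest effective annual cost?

Atlas Savings

Atlas Savings: (1 + 0.125/365)^365 − 1 = 13.312%
Cedar Lending: compounded annually, EAR = 11.600%
Copper Trust: e^0.114 − 1 = 12.075%
The highest effective annual rate is Atlas Savings at 13.312%.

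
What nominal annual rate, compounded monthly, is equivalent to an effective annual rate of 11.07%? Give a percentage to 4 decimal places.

10.5451%

(1 + r/12)^12 − 1 = 0.1107, so 1 + r/12 = 1.1107^(1/12).
r/12 = 0.008788, so r = 0.105451 = 10.5451%.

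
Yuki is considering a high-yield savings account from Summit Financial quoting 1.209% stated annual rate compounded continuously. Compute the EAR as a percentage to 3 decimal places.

With continuous compounding, EAR = e^0.01209 − 1.
e^0.01209 = 1.012163, so EAR = 0.012163 = 1.216%.

1.216%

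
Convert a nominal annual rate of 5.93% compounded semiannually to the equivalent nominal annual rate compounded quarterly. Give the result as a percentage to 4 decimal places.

EAR = (1 + 0.0593/2)^2 − 1 = 0.060179.
Solve (1 + r/4)^4 = 1.060179: r/4 = 1.060179^(1/4) − 1 = 0.014717, so r = 0.058867 = 5.8867%.

5.8867%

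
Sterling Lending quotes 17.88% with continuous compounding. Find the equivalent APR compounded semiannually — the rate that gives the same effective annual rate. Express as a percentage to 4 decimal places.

EAR under continuous compounding: e^0.1788 − 1 = 0.195782.
Solve (1 + r/2)^2 = 1.195782: r/2 = 1.195782^(1/2) − 1 = 0.093518, so r = 0.187036 = 18.7036%.

18.7036%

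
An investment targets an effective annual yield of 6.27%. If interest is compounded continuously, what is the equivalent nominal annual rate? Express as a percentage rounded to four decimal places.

Continuous: nominal r satisfies e^r − 1 = 0.0627.
r = ln(1 + 0.0627) = ln(1.0627) = 0.060813 = 6.0813%.

6.0813%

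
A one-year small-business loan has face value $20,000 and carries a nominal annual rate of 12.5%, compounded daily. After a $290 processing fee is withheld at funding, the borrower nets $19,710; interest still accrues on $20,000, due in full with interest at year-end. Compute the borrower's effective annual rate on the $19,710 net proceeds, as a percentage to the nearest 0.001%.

14.980%

Amount owed after one year: 20,000 × (1 + 0.125/365)^365 = 20,000 × 1.133124 = $22,662.48.
Effective rate on net proceeds: 22,662.48 / 19,710 − 1 = 0.149796 = 14.980%.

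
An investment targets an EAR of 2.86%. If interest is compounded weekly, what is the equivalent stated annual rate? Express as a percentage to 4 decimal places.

2.8206%

(1 + r/52)^52 − 1 = 0.0286, so 1 + r/52 = 1.0286^(1/52).
r/52 = 0.000542, so r = 0.028206 = 2.8206%.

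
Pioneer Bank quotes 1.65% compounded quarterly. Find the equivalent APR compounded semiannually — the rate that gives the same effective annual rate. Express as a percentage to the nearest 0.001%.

1.653%

EAR = (1 + 0.0165/4)^4 − 1 = 0.016602.
Solve (1 + r/2)^2 = 1.016602: r/2 = 1.016602^(1/2) − 1 = 0.008267, so r = 0.016534 = 1.653%.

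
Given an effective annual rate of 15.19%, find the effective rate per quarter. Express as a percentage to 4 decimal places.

3.5986%

The per-quarter rate i satisfies (1 + i)^4 = 1 + 0.1519.
i = 1.1519^(1/4) − 1 = 0.0359855 = 3.5986%.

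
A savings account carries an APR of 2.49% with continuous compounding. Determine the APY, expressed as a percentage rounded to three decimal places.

2.521%

With continuous compounding, EAR = e^0.0249 − 1.
e^0.0249 = 1.025213, so EAR = 0.025213 = 2.521%.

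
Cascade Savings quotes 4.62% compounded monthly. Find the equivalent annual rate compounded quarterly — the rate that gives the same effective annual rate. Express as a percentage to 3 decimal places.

4.638%

EAR = (1 + 0.0462/12)^12 − 1 = 0.047191.
Solve (1 + r/4)^4 = 1.047191: r/4 = 1.047191^(1/4) − 1 = 0.011595, so r = 0.046378 = 4.638%.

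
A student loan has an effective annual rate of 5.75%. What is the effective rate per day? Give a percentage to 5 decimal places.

0.01532%

The per-day rate i satisfies (1 + i)^365 = 1 + 0.0575.
i = 1.0575^(1/365) − 1 = 0.0001532 = 0.01532%.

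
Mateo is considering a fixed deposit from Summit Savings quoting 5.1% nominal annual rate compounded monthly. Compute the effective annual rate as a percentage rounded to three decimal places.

5.221%

EAR = (1 + 0.051/12)^12 − 1.
= 1.052209 − 1 = 5.221%.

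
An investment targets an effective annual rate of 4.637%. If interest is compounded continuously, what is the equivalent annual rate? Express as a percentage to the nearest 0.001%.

4.533%

Continuous: nominal r satisfies e^r − 1 = 0.04637.
r = ln(1 + 0.04637) = ln(1.04637) = 0.045327 = 4.533%.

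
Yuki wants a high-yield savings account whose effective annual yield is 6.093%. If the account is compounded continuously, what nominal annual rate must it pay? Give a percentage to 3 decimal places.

5.915%

Continuous: nominal r satisfies e^r − 1 = 0.06093.
r = ln(1 + 0.06093) = ln(1.06093) = 0.059146 = 5.915%.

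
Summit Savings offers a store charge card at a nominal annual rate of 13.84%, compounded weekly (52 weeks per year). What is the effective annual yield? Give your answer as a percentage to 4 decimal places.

14.8224%

EAR = (1 + 0.1384/52)^52 − 1.
= (1 + 0.002662)^52 − 1 = 1.148224 − 1 = 14.8224%.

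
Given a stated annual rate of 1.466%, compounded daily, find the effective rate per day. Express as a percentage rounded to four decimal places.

0.0040%

With a nominal annual rate compounded daily, the periodic rate is the nominal rate divided by 365.
i = 0.01466 / 365 = 0.0000402 = 0.0040%.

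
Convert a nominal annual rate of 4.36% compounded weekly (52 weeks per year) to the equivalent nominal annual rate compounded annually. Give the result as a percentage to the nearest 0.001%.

4.455%

EAR = (1 + 0.0436/52)^52 − 1 = 0.044545.
Compounded annually, the equivalent nominal rate is the EAR itself: 4.455%.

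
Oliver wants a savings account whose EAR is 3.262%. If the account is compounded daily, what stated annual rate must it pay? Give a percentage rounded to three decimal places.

3.210%

(1 + r/365)^365 − 1 = 0.03262, so 1 + r/365 = 1.03262^(1/365).
r/365 = 0.000088, so r = 0.032101 = 3.210%.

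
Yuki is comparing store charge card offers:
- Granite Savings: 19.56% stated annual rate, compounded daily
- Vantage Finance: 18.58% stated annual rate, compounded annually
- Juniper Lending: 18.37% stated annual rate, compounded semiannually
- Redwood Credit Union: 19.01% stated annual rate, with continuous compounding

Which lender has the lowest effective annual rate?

Vantage Finance

Granite Savings: (1 + 0.1956/365)^365 − 1 = 21.598%
Vantage Finance: compounded annually, EAR = 18.580%
Juniper Lending: (1 + 0.1837/2)^2 − 1 = 19.214%
Redwood Credit Union: e^0.1901 − 1 = 20.937%
The lowest effective annual rate is Vantage Finance at 18.580%.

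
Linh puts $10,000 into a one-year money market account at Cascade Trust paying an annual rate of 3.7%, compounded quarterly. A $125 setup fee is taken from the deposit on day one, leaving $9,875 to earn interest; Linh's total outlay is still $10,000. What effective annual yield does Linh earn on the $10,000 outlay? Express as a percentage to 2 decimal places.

Value after one year: 9,875 × (1 + 0.037/4)^4 = 9,875 × 1.037517 = $10,245.48.
Effective yield on the $10,000 outlay: 10,245.48 / 10,000 − 1 = 0.024548 = 2.45%.

2.45%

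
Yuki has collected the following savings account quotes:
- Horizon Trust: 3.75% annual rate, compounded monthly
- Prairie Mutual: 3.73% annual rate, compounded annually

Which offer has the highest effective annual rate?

Horizon Trust: (1 + 0.0375/12)^12 − 1 = 3.815%
Prairie Mutual: compounded annually, EAR = 3.730%
The highest effective annual rate is Horizon Trust at 3.815%.

Horizon Trust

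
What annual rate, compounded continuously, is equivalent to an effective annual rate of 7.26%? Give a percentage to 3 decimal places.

7.009%

Continuous: nominal r satisfies e^r − 1 = 0.0726.
r = ln(1 + 0.0726) = ln(1.0726) = 0.070086 = 7.009%.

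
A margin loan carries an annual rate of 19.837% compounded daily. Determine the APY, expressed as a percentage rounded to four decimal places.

EAR = (1 + 0.19837/365)^365 − 1.
= (1 + 0.000543)^365 − 1 = 1.219348 − 1 = 21.9348%.

21.9348%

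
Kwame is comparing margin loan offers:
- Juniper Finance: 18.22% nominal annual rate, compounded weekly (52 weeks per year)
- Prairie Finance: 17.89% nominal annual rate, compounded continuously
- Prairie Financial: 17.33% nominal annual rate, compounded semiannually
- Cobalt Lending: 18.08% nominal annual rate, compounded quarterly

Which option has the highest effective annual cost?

Juniper Finance

Juniper Finance: (1 + 0.1822/52)^52 − 1 = 19.947%
Prairie Finance: e^0.1789 − 1 = 19.590%
Prairie Financial: (1 + 0.1733/2)^2 − 1 = 18.081%
Cobalt Lending: (1 + 0.1808/4)^4 − 1 = 19.343%
The highest effective annual rate is Juniper Finance at 19.947%.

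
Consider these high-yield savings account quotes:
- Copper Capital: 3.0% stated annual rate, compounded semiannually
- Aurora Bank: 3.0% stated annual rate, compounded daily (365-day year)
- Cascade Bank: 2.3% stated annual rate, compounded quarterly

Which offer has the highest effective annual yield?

Aurora Bank

Copper Capital: (1 + 0.030/2)^2 − 1 = 3.022%
Aurora Bank: (1 + 0.030/365)^365 − 1 = 3.045%
Cascade Bank: (1 + 0.023/4)^4 − 1 = 2.320%
The highest effective annual rate is Aurora Bank at 3.045%.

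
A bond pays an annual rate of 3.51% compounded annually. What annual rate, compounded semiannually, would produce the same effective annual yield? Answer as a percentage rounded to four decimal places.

3.4797%

Compounded annually, EAR = nominal = 0.035100.
Solve (1 + r/2)^2 = 1.035100: r/2 = 1.035100^(1/2) − 1 = 0.017399, so r = 0.034797 = 3.4797%.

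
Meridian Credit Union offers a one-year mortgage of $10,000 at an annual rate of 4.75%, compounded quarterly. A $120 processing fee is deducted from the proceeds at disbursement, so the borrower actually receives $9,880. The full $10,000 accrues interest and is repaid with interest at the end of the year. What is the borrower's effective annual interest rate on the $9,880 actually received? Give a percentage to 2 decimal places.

6.11%

Amount owed after one year: 10,000 × (1 + 0.0475/4)^4 = 10,000 × 1.048353 = $10,483.53.
Effective rate on net proceeds: 10,483.53 / 9,880 − 1 = 0.061086 = 6.11%.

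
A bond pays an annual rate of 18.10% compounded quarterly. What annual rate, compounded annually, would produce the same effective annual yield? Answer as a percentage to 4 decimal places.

EAR = (1 + 0.1810/4)^4 − 1 = 0.193660.
Compounded annually, the equivalent nominal rate is the EAR itself: 19.3660%.

19.3660%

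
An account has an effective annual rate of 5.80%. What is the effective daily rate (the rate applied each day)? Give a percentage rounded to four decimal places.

0.0154%

The per-day rate i satisfies (1 + i)^365 = 1 + 0.0580.
i = 1.0580^(1/365) − 1 = 0.0001545 = 0.0154%.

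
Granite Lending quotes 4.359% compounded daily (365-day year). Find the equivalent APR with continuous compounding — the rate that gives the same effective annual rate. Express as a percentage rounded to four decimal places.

EAR = (1 + 0.04359/365)^365 − 1 = 0.044551.
Equivalent continuous rate: r = ln(1 + 0.044551) = 0.043587 = 4.3587%.

4.3587%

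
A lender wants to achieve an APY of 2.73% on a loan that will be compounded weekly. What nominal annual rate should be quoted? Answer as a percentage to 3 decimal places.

2.694%

(1 + r/52)^52 − 1 = 0.0273, so 1 + r/52 = 1.0273^(1/52).
r/52 = 0.000518, so r = 0.026941 = 2.694%.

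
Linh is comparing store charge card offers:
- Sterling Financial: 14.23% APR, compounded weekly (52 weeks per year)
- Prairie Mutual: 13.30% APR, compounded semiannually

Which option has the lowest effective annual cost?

Prairie Mutual

Sterling Financial: (1 + 0.1423/52)^52 − 1 = 15.270%
Prairie Mutual: (1 + 0.1330/2)^2 − 1 = 13.742%
The lowest effective annual rate is Prairie Mutual at 13.742%.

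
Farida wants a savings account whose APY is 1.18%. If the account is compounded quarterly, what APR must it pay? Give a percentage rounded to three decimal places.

(1 + r/4)^4 − 1 = 0.0118, so 1 + r/4 = 1.0118^(1/4).
r/4 = 0.002937, so r = 0.011748 = 1.175%.

1.175%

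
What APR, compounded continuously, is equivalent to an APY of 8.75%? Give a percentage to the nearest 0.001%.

Continuous: nominal r satisfies e^r − 1 = 0.0875.
r = ln(1 + 0.0875) = ln(1.0875) = 0.083881 = 8.388%.

8.388%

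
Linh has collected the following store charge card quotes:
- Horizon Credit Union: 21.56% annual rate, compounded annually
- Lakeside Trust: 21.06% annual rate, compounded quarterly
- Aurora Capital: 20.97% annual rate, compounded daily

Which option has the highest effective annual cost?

Horizon Credit Union: compounded annually, EAR = 21.560%
Lakeside Trust: (1 + 0.2106/4)^4 − 1 = 22.782%
Aurora Capital: (1 + 0.2097/365)^365 − 1 = 23.323%
The highest effective annual rate is Aurora Capital at 23.323%.

Aurora Capital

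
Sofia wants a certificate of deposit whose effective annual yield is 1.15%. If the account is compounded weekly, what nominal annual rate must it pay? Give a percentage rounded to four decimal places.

1.1436%

(1 + r/52)^52 − 1 = 0.0115, so 1 + r/52 = 1.0115^(1/52).
r/52 = 0.000220, so r = 0.011436 = 1.1436%.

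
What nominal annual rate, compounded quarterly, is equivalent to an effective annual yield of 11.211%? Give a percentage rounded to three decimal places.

10.768%

(1 + r/4)^4 − 1 = 0.11211, so 1 + r/4 = 1.11211^(1/4).
r/4 = 0.026921, so r = 0.107683 = 10.768%.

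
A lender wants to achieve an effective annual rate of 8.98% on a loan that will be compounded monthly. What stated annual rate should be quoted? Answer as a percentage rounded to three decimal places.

8.630%

(1 + r/12)^12 − 1 = 0.0898, so 1 + r/12 = 1.0898^(1/12).
r/12 = 0.007192, so r = 0.086303 = 8.630%.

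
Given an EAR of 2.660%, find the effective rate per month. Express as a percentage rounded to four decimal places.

The per-month rate i satisfies (1 + i)^12 = 1 + 0.02660.
i = 1.02660^(1/12) − 1 = 0.0021901 = 0.2190%.

0.2190%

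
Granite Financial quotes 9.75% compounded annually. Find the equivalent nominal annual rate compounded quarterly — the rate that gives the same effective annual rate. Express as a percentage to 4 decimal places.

9.4125%

Compounded annually, EAR = nominal = 0.097500.
Solve (1 + r/4)^4 = 1.097500: r/4 = 1.097500^(1/4) − 1 = 0.023531, so r = 0.094125 = 9.4125%.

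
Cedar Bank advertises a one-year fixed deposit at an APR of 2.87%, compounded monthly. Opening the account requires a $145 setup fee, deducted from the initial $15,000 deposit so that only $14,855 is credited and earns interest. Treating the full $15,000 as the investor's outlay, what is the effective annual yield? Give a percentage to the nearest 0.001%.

Value after one year: 14,855 × (1 + 0.0287/12)^12 = 14,855 × 1.029081 = $15,286.99.
Effective yield on the $15,000 outlay: 15,286.99 / 15,000 − 1 = 0.019133 = 1.913%.

1.913%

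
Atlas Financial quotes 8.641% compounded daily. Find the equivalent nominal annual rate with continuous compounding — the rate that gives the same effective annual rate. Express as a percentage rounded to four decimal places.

EAR = (1 + 0.08641/365)^365 − 1 = 0.090242.
Equivalent continuous rate: r = ln(1 + 0.090242) = 0.086400 = 8.6400%.

8.6400%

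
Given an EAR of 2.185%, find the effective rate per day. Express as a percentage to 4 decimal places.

The per-day rate i satisfies (1 + i)^365 = 1 + 0.02185.
i = 1.02185^(1/365) − 1 = 0.0000592 = 0.0059%.

0.0059%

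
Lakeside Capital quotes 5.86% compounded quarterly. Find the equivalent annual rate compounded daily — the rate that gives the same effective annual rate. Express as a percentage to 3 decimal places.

EAR = (1 + 0.0586/4)^4 − 1 = 0.059900.
Solve (1 + r/365)^365 = 1.059900: r/365 = 1.059900^(1/365) − 1 = 0.000159, so r = 0.058180 = 5.818%.

5.818%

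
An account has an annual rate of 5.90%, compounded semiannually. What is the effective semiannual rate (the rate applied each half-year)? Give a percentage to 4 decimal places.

2.9500%

With a nominal annual rate compounded semiannually, the periodic rate is the nominal rate divided by 2.
i = 0.0590 / 2 = 0.0295000 = 2.9500%.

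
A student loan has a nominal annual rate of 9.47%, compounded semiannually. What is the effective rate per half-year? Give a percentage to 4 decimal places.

With a nominal annual rate compounded semiannually, the periodic rate is the nominal rate divided by 2.
i = 0.0947 / 2 = 0.0473500 = 4.7350%.

4.7350%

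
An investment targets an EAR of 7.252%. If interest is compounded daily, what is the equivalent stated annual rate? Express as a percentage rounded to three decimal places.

(1 + r/365)^365 − 1 = 0.07252, so 1 + r/365 = 1.07252^(1/365).
r/365 = 0.000192, so r = 0.070018 = 7.002%.

7.002%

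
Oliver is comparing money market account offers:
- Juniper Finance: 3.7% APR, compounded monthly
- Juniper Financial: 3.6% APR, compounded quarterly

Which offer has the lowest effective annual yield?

Juniper Financial

Juniper Finance: (1 + 0.037/12)^12 − 1 = 3.763%
Juniper Financial: (1 + 0.036/4)^4 − 1 = 3.649%
The lowest effective annual rate is Juniper Financial at 3.649%.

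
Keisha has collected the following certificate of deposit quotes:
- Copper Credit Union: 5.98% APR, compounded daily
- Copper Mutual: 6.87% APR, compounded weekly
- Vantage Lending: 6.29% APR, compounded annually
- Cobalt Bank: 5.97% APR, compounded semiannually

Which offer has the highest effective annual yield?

Copper Credit Union: (1 + 0.0598/365)^365 − 1 = 6.162%
Copper Mutual: (1 + 0.0687/52)^52 − 1 = 7.107%
Vantage Lending: compounded annually, EAR = 6.290%
Cobalt Bank: (1 + 0.0597/2)^2 − 1 = 6.059%
The highest effective annual rate is Copper Mutual at 7.107%.

Copper Mutual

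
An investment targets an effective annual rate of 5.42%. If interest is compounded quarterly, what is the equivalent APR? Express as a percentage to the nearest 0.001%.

(1 + r/4)^4 − 1 = 0.0542, so 1 + r/4 = 1.0542^(1/4).
r/4 = 0.013283, so r = 0.053132 = 5.313%.

5.313%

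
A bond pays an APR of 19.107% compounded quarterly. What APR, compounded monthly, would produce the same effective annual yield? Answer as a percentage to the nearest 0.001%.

EAR = (1 + 0.19107/4)^4 − 1 = 0.205202.
Solve (1 + r/12)^12 = 1.205202: r/12 = 1.205202^(1/12) − 1 = 0.015675, so r = 0.188106 = 18.811%.

18.811%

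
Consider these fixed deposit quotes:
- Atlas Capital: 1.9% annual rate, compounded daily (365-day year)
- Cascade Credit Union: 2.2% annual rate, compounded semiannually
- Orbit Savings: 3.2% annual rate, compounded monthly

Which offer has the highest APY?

Atlas Capital: (1 + 0.019/365)^365 − 1 = 1.918%
Cascade Credit Union: (1 + 0.022/2)^2 − 1 = 2.212%
Orbit Savings: (1 + 0.032/12)^12 − 1 = 3.247%
The highest effective annual rate is Orbit Savings at 3.247%.

Orbit Savings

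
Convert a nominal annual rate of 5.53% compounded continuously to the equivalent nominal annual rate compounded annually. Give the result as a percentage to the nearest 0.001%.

EAR under continuous compounding: e^0.0553 − 1 = 0.056858.
Compounded annually, the equivalent nominal rate is the EAR itself: 5.686%.

5.686%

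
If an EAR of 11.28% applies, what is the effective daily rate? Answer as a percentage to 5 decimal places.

The per-day rate i satisfies (1 + i)^365 = 1 + 0.1128.
i = 1.1128^(1/365) − 1 = 0.0002929 = 0.02929%.

0.02929%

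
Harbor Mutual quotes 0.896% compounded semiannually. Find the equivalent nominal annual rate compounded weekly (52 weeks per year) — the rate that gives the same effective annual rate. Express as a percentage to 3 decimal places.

0.894%

EAR = (1 + 0.00896/2)^2 − 1 = 0.008980.
Solve (1 + r/52)^52 = 1.008980: r/52 = 1.008980^(1/52) − 1 = 0.000172, so r = 0.008941 = 0.894%.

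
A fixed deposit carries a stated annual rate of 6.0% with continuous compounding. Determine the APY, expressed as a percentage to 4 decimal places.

6.1837%

With continuous compounding, EAR = e^0.060 − 1.
e^0.060 = 1.061837, so EAR = 0.061837 = 6.1837%.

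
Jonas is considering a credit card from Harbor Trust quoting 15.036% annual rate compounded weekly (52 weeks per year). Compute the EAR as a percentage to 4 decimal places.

EAR = (1 + 0.15036/52)^52 − 1.
= (1 + 0.002892)^52 − 1 = 1.162000 − 1 = 16.2000%.

16.2000%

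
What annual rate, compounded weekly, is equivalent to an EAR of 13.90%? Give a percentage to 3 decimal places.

13.031%

(1 + r/52)^52 − 1 = 0.1390, so 1 + r/52 = 1.1390^(1/52).
r/52 = 0.002506, so r = 0.130314 = 13.031%.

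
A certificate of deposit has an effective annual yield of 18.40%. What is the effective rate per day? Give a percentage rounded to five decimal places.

0.04628%

The per-day rate i satisfies (1 + i)^365 = 1 + 0.1840.
i = 1.1840^(1/365) − 1 = 0.0004628 = 0.04628%.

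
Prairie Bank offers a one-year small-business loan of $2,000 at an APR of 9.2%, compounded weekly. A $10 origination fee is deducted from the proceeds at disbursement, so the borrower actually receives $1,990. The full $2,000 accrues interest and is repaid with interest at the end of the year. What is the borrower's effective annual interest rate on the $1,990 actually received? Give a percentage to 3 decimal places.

Amount owed after one year: 2,000 × (1 + 0.092/52)^52 = 2,000 × 1.096276 = $2,192.55.
Effective rate on net proceeds: 2,192.55 / 1,990 − 1 = 0.101785 = 10.178%.

10.178%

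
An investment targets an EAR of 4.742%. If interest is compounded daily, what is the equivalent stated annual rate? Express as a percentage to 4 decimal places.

(1 + r/365)^365 − 1 = 0.04742, so 1 + r/365 = 1.04742^(1/365).
r/365 = 0.000127, so r = 0.046333 = 4.6333%.

4.6333%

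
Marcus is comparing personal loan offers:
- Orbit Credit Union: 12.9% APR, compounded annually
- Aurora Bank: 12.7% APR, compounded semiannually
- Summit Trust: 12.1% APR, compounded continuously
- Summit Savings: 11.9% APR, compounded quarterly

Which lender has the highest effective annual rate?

Aurora Bank

Orbit Credit Union: compounded annually, EAR = 12.900%
Aurora Bank: (1 + 0.127/2)^2 − 1 = 13.103%
Summit Trust: e^0.121 − 1 = 12.862%
Summit Savings: (1 + 0.119/4)^4 − 1 = 12.442%
The highest effective annual rate is Aurora Bank at 13.103%.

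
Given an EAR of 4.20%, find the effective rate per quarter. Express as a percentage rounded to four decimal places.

1.0339%

The per-quarter rate i satisfies (1 + i)^4 = 1 + 0.0420.
i = 1.0420^(1/4) − 1 = 0.0103386 = 1.0339%.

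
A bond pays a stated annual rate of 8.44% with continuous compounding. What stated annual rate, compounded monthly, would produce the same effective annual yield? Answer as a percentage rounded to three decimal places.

EAR under continuous compounding: e^0.0844 − 1 = 0.088064.
Solve (1 + r/12)^12 = 1.088064: r/12 = 1.088064^(1/12) − 1 = 0.007058, so r = 0.084698 = 8.470%.

8.470%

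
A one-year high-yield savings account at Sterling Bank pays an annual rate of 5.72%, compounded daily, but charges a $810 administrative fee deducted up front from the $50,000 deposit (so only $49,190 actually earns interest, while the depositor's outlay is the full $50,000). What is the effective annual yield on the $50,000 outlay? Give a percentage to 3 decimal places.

Value after one year: 49,190 × (1 + 0.0572/365)^365 = 49,190 × 1.058863 = $52,085.46.
Effective yield on the $50,000 outlay: 52,085.46 / 50,000 − 1 = 0.041709 = 4.171%.

4.171%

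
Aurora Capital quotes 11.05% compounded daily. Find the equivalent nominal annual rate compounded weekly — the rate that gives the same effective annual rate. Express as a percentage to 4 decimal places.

EAR = (1 + 0.1105/365)^365 − 1 = 0.116818.
Solve (1 + r/52)^52 = 1.116818: r/52 = 1.116818^(1/52) − 1 = 0.002127, so r = 0.110601 = 11.0601%.

11.0601%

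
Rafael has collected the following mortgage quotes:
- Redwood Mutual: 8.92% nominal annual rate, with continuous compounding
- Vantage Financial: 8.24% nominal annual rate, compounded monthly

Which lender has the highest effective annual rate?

Redwood Mutual: e^0.0892 − 1 = 9.330%
Vantage Financial: (1 + 0.0824/12)^12 − 1 = 8.558%
The highest effective annual rate is Redwood Mutual at 9.330%.

Redwood Mutual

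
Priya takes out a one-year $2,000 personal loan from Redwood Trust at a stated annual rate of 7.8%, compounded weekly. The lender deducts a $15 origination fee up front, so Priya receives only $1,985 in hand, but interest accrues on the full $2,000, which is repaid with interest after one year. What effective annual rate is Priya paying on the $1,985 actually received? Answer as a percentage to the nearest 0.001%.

Amount owed after one year: 2,000 × (1 + 0.078/52)^52 = 2,000 × 1.081059 = $2,162.12.
Effective rate on net proceeds: 2,162.12 / 1,985 − 1 = 0.089229 = 8.923%.

8.923%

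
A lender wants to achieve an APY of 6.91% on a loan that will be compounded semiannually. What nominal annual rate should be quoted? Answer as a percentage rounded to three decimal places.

6.795%

(1 + r/2)^2 − 1 = 0.0691, so 1 + r/2 = 1.0691^(1/2).
r/2 = 0.033973, so r = 0.067946 = 6.795%.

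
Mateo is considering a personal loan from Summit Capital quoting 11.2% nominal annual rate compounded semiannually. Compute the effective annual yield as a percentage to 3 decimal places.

EAR = (1 + 0.112/2)^2 − 1.
= (1 + 0.056000)^2 − 1 = 1.115136 − 1 = 11.514%.

11.514%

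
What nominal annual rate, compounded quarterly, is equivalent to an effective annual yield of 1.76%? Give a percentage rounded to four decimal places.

(1 + r/4)^4 − 1 = 0.0176, so 1 + r/4 = 1.0176^(1/4).
r/4 = 0.004371, so r = 0.017485 = 1.7485%.

1.7485%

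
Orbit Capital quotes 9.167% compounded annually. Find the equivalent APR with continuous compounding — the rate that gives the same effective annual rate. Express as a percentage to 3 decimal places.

8.771%

Compounded annually, EAR = nominal = 0.091670.
Equivalent continuous rate: r = ln(1 + 0.091670) = 0.087709 = 8.771%.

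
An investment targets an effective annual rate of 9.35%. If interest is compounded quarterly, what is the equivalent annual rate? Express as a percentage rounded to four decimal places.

(1 + r/4)^4 − 1 = 0.0935, so 1 + r/4 = 1.0935^(1/4).
r/4 = 0.022597, so r = 0.090390 = 9.0390%.

9.0390%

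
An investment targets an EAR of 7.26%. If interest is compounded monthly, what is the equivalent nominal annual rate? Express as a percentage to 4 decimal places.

7.0291%

(1 + r/12)^12 − 1 = 0.0726, so 1 + r/12 = 1.0726^(1/12).
r/12 = 0.005858, so r = 0.070291 = 7.0291%.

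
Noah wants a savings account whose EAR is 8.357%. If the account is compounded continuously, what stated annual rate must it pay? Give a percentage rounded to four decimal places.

8.0261%

Continuous: nominal r satisfies e^r − 1 = 0.08357.
r = ln(1 + 0.08357) = ln(1.08357) = 0.080261 = 8.0261%.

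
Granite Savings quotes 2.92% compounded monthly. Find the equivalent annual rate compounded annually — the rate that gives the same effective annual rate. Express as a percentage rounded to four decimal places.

EAR = (1 + 0.0292/12)^12 − 1 = 0.029594.
Compounded annually, the equivalent nominal rate is the EAR itself: 2.9594%.

2.9594%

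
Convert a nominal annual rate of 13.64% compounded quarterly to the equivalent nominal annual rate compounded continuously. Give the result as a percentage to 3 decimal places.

13.413%

EAR = (1 + 0.1364/4)^4 − 1 = 0.143537.
Equivalent continuous rate: r = ln(1 + 0.143537) = 0.134126 = 13.413%.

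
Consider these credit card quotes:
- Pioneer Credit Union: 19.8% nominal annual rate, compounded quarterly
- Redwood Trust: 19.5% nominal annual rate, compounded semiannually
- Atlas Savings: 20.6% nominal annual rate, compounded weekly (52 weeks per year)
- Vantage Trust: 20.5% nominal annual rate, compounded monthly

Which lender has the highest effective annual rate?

Pioneer Credit Union: (1 + 0.198/4)^4 − 1 = 21.319%
Redwood Trust: (1 + 0.195/2)^2 − 1 = 20.451%
Atlas Savings: (1 + 0.206/52)^52 − 1 = 22.825%
Vantage Trust: (1 + 0.205/12)^12 − 1 = 22.540%
The highest effective annual rate is Atlas Savings at 22.825%.

Atlas Savings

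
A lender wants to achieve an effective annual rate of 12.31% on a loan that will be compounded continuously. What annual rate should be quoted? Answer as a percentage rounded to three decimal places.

11.609%

Continuous: nominal r satisfies e^r − 1 = 0.1231.
r = ln(1 + 0.1231) = ln(1.1231) = 0.116093 = 11.609%.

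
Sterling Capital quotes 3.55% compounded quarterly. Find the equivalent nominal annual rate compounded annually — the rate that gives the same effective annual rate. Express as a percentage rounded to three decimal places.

3.598%

EAR = (1 + 0.0355/4)^4 − 1 = 0.035975.
Compounded annually, the equivalent nominal rate is the EAR itself: 3.598%.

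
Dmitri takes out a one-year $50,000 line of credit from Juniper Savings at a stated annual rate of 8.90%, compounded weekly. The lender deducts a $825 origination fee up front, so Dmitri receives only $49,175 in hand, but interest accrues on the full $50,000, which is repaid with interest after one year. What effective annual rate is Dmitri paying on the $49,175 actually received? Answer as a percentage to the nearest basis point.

Amount owed after one year: 50,000 × (1 + 0.0890/52)^52 = 50,000 × 1.092998 = $54,649.88.
Effective rate on net proceeds: 54,649.88 / 49,175 − 1 = 0.111335 = 11.13%.

11.13%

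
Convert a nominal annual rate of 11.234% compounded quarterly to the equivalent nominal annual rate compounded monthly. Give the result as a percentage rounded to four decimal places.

11.1304%

EAR = (1 + 0.11234/4)^4 − 1 = 0.117162.
Solve (1 + r/12)^12 = 1.117162: r/12 = 1.117162^(1/12) − 1 = 0.009275, so r = 0.111304 = 11.1304%.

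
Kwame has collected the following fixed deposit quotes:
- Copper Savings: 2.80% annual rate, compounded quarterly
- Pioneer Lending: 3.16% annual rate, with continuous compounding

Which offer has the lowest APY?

Copper Savings: (1 + 0.0280/4)^4 − 1 = 2.830%
Pioneer Lending: e^0.0316 − 1 = 3.210%
The lowest effective annual rate is Copper Savings at 2.830%.

Copper Savings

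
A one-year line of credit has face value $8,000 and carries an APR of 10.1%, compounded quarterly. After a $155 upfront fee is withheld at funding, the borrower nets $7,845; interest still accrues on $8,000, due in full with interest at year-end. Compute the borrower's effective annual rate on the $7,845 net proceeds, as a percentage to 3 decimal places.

12.672%

Amount owed after one year: 8,000 × (1 + 0.101/4)^4 = 8,000 × 1.104890 = $8,839.12.
Effective rate on net proceeds: 8,839.12 / 7,845 − 1 = 0.126720 = 12.672%.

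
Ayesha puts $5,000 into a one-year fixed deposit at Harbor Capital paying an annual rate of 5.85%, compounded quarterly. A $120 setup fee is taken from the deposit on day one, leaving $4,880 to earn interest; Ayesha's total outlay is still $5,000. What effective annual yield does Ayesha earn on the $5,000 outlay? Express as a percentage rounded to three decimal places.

Value after one year: 4,880 × (1 + 0.0585/4)^4 = 4,880 × 1.059796 = $5,171.80.
Effective yield on the $5,000 outlay: 5,171.80 / 5,000 − 1 = 0.034361 = 3.436%.

3.436%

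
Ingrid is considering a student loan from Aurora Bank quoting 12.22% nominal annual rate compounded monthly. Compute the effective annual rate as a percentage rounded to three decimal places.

EAR = (1 + 0.1222/12)^12 − 1.
= 1.129282 − 1 = 12.928%.

12.928%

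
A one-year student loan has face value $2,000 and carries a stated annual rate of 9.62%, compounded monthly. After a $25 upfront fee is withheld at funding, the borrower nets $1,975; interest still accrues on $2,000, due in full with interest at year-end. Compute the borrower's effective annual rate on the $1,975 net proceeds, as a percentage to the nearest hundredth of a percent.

Amount owed after one year: 2,000 × (1 + 0.0962/12)^12 = 2,000 × 1.100557 = $2,201.11.
Effective rate on net proceeds: 2,201.11 / 1,975 − 1 = 0.114488 = 11.45%.

11.45%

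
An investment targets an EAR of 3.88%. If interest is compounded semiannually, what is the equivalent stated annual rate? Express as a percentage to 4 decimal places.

3.8431%

(1 + r/2)^2 − 1 = 0.0388, so 1 + r/2 = 1.0388^(1/2).
r/2 = 0.019215, so r = 0.038431 = 3.8431%.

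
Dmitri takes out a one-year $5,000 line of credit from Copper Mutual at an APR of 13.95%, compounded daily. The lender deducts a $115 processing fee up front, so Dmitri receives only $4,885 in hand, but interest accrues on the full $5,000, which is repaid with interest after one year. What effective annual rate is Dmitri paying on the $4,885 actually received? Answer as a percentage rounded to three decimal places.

17.673%

Amount owed after one year: 5,000 × (1 + 0.1395/365)^365 = 5,000 × 1.149668 = $5,748.34.
Effective rate on net proceeds: 5,748.34 / 4,885 − 1 = 0.176733 = 17.673%.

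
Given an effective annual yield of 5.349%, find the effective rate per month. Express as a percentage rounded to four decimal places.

The per-month rate i satisfies (1 + i)^12 = 1 + 0.05349.
i = 1.05349^(1/12) − 1 = 0.0043518 = 0.4352%.

0.4352%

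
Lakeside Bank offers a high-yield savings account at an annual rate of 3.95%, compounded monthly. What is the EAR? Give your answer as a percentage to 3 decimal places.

4.022%

EAR = (1 + 0.0395/12)^12 − 1.
= (1 + 0.003292)^12 − 1 = 1.040223 − 1 = 4.022%.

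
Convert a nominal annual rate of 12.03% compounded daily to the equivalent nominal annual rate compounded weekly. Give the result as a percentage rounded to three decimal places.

EAR = (1 + 0.1203/365)^365 − 1 = 0.127813.
Solve (1 + r/52)^52 = 1.127813: r/52 = 1.127813^(1/52) − 1 = 0.002316, so r = 0.120419 = 12.042%.

12.042%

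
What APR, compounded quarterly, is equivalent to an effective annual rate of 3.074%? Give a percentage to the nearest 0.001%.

(1 + r/4)^4 − 1 = 0.03074, so 1 + r/4 = 1.03074^(1/4).
r/4 = 0.007598, so r = 0.030392 = 3.039%.

3.039%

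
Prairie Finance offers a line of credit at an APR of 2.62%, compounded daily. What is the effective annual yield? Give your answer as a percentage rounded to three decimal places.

2.655%

EAR = (1 + 0.0262/365)^365 − 1.
= (1 + 0.000072)^365 − 1 = 1.026545 − 1 = 2.655%.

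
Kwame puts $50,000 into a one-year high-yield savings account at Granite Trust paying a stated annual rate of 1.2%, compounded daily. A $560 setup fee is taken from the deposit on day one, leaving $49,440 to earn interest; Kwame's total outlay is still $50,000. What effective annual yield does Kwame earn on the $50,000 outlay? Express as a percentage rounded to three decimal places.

Value after one year: 49,440 × (1 + 0.012/365)^365 = 49,440 × 1.012072 = $50,036.84.
Effective yield on the $50,000 outlay: 50,036.84 / 50,000 − 1 = 0.000737 = 0.074%.

0.074%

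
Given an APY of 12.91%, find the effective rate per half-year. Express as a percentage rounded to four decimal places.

The per-half-year rate i satisfies (1 + i)^2 = 1 + 0.1291.
i = 1.1291^(1/2) − 1 = 0.0625912 = 6.2591%.

6.2591%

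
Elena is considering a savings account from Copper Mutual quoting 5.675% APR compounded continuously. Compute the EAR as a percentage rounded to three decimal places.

With continuous compounding, EAR = e^0.05675 − 1.
e^0.05675 = 1.058391, so EAR = 0.058391 = 5.839%.

5.839%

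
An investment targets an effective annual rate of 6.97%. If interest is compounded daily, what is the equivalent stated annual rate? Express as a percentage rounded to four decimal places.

6.7384%

(1 + r/365)^365 − 1 = 0.0697, so 1 + r/365 = 1.0697^(1/365).
r/365 = 0.000185, so r = 0.067384 = 6.7384%.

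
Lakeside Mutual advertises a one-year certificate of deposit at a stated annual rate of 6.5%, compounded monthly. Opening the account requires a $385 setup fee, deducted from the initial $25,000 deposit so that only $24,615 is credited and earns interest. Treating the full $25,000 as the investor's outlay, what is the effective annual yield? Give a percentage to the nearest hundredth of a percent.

5.05%

Value after one year: 24,615 × (1 + 0.065/12)^12 = 24,615 × 1.066972 = $26,263.51.
Effective yield on the $25,000 outlay: 26,263.51 / 25,000 − 1 = 0.050540 = 5.05%.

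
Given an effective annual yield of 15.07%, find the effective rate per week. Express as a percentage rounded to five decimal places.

0.27031%

The per-week rate i satisfies (1 + i)^52 = 1 + 0.1507.
i = 1.1507^(1/52) − 1 = 0.0027031 = 0.27031%.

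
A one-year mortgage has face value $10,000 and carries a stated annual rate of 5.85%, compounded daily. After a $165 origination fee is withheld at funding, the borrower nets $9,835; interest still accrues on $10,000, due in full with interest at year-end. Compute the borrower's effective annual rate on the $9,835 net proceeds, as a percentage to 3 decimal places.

Amount owed after one year: 10,000 × (1 + 0.0585/365)^365 = 10,000 × 1.060240 = $10,602.40.
Effective rate on net proceeds: 10,602.40 / 9,835 − 1 = 0.078027 = 7.803%.

7.803%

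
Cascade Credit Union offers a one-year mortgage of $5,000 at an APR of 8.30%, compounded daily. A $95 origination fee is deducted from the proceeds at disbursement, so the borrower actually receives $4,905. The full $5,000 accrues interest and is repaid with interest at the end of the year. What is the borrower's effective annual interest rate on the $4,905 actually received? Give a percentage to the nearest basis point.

Amount owed after one year: 5,000 × (1 + 0.0830/365)^365 = 5,000 × 1.086532 = $5,432.66.
Effective rate on net proceeds: 5,432.66 / 4,905 − 1 = 0.107575 = 10.76%.

10.76%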